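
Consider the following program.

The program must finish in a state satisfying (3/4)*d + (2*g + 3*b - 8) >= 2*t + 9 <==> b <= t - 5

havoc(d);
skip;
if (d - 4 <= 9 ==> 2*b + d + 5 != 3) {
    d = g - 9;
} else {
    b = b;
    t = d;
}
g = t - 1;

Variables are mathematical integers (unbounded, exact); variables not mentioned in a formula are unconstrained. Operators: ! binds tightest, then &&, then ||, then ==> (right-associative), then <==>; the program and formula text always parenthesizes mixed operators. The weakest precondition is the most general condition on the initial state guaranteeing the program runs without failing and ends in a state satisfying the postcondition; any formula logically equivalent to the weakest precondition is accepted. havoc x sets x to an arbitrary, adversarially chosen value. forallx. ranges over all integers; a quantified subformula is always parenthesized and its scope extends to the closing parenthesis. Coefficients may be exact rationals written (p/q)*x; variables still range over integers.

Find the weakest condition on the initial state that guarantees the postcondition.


Working backward. After the program, the postcondition (3/4)*d + (2*g + 3*b - 8) >= 2*t + 9 <==> b <= t - 5 must hold; in canonical form it is 3*b + (3/4)*d + 2*g >= 2*t + 17 <==> b <= t - 5.
Before g := t - 1: 3*b + (3/4)*d >= 19 <==> b <= t - 5
Then branch requires 3*b + (3/4)*g >= 103/4 <==> b <= t - 5; else branch requires 3*b + (3/4)*d >= 19 <==> b <= d - 5.
Before the if: ((d <= 13 ==> 2*b + d != -2) ==> (3*b + (3/4)*g >= 103/4 <==> b <= t - 5)) && ((!(d <= 13 ==> 2*b + d != -2)) ==> (3*b + (3/4)*d >= 19 <==> b <= d - 5))
Before skip: ((d <= 13 ==> 2*b + d != -2) ==> (3*b + (3/4)*g >= 103/4 <==> b <= t - 5)) && ((!(d <= 13 ==> 2*b + d != -2)) ==> (3*b + (3/4)*d >= 19 <==> b <= d - 5))
Before havoc d: forall d_1. (((d_1 <= 13 ==> 2*b + d_1 != -2) ==> (3*b + (3/4)*g >= 103/4 <==> b <= t - 5)) && ((!(d_1 <= 13 ==> 2*b + d_1 != -2)) ==> (3*b + (3/4)*d_1 >= 19 <==> b <= d_1 - 5)))
Answer: WP = forall d_1. (((d_1 <= 13 ==> 2*b + d_1 != -2) ==> (3*b + (3/4)*g >= 103/4 <==> b <= t - 5)) && ((!(d_1 <= 13 ==> 2*b + d_1 != -2)) ==> (3*b + (3/4)*d_1 >= 19 <==> b <= d_1 - 5)))


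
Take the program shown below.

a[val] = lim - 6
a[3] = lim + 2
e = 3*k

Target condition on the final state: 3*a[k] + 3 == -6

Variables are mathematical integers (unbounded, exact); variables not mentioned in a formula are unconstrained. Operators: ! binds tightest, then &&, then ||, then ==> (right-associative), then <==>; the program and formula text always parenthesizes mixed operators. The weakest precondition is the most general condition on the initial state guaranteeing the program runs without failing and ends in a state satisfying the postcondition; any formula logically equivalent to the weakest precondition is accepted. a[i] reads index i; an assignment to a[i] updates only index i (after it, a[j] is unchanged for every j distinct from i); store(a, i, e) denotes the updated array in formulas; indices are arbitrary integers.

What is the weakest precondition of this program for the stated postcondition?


Working backward. After the program, the postcondition 3*a[k] + 3 == -6 must hold; in canonical form it is 3*a[k] == -9.
Before e := 3*k: 3*a[k] == -9
Before a[3] := lim + 2: 3*store(a, 3, lim + 2)[k] == -9
Before a[val] := lim - 6: 3*store(store(a, val, lim - 6), 3, lim + 2)[k] == -9
Answer: WP = 3*store(store(a, val, lim - 6), 3, lim + 2)[k] == -9


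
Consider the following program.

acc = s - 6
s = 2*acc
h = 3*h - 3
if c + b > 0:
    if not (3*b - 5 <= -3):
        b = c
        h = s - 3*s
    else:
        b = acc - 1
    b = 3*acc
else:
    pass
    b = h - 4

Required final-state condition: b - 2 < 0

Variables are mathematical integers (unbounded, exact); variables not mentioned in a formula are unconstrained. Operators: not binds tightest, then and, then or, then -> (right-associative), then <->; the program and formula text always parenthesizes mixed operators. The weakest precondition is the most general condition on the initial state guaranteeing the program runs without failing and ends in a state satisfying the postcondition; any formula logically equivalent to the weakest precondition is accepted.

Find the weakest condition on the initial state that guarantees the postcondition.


Working backward. After the program, the postcondition b - 2 < 0 must hold; in canonical form it is b < 2.
Then branch requires ((not (3*b <= 2)) -> 3*acc < 2) and (3*b <= 2 -> 3*acc < 2); else branch requires h < 6.
Before the if: (b + c > 0 -> (((not (3*b <= 2)) -> 3*acc < 2) and (3*b <= 2 -> 3*acc < 2))) and ((not (b + c > 0)) -> h < 6)
Before h := 3*h - 3: (b + c > 0 -> (((not (3*b <= 2)) -> 3*acc < 2) and (3*b <= 2 -> 3*acc < 2))) and ((not (b + c > 0)) -> 3*h < 9)
Before s := 2*acc: (b + c > 0 -> (((not (3*b <= 2)) -> 3*acc < 2) and (3*b <= 2 -> 3*acc < 2))) and ((not (b + c > 0)) -> 3*h < 9)
Before acc := s - 6: (b + c > 0 -> (((not (3*b <= 2)) -> 3*s < 20) and (3*b <= 2 -> 3*s < 20))) and ((not (b + c > 0)) -> 3*h < 9)
Answer: WP = (b + c > 0 -> (((not (3*b <= 2)) -> 3*s < 20) and (3*b <= 2 -> 3*s < 20))) and ((not (b + c > 0)) -> 3*h < 9)


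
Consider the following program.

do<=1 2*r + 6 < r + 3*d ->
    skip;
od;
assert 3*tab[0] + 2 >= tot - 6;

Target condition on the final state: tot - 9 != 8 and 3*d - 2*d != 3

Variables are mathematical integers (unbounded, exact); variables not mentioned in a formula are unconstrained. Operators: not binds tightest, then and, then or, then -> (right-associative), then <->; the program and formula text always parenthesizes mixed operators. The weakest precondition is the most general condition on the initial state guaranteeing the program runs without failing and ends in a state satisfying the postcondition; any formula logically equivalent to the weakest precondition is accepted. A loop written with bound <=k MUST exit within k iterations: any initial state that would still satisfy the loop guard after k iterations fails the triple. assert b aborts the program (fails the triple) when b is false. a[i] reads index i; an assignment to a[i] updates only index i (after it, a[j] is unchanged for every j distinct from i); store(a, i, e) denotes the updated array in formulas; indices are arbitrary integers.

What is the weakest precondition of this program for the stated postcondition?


Working backward. After the program, the postcondition tot - 9 != 8 and 3*d - 2*d != 3 must hold; in canonical form it is tot != 17 and d != 3.
Before assert 3*tab[0] + 2 >= tot - 6: 3*tab[0] >= tot - 8 and tot != 17 and d != 3
Before the loop (bound <=1), unroll the exhaustion recursion (WP_0 = exit-now case; WP_j = one more guarded iteration, up to j = 1):
  WP_0: (not (r < 3*d - 6)) and 3*tab[0] >= tot - 8 and tot != 17 and d != 3
  WP_1: (r < 3*d - 6 -> ((not (r < 3*d - 6)) and 3*tab[0] >= tot - 8 and tot != 17 and d != 3)) and ((not (r < 3*d - 6)) -> (3*tab[0] >= tot - 8 and tot != 17 and d != 3))
So before the loop: (r < 3*d - 6 -> ((not (r < 3*d - 6)) and 3*tab[0] >= tot - 8 and tot != 17 and d != 3)) and ((not (r < 3*d - 6)) -> (3*tab[0] >= tot - 8 and tot != 17 and d != 3))
Answer: WP = (r < 3*d - 6 -> ((not (r < 3*d - 6)) and 3*tab[0] >= tot - 8 and tot != 17 and d != 3)) and ((not (r < 3*d - 6)) -> (3*tab[0] >= tot - 8 and tot != 17 and d != 3))


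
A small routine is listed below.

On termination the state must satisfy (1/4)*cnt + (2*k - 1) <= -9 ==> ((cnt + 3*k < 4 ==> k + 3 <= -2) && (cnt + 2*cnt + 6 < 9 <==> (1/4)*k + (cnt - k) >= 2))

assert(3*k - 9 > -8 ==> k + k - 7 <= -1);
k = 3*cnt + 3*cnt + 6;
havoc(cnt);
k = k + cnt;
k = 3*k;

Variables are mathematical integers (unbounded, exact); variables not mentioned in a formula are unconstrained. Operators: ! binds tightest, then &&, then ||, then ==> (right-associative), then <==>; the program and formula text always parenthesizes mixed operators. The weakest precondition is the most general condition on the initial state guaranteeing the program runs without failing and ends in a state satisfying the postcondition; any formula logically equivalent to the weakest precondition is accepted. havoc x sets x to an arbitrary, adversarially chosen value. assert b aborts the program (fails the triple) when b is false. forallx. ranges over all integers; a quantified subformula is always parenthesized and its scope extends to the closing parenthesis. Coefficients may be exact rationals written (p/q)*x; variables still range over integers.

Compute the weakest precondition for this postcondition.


Working backward. After the program, the postcondition (1/4)*cnt + (2*k - 1) <= -9 ==> ((cnt + 3*k < 4 ==> k + 3 <= -2) && (cnt + 2*cnt + 6 < 9 <==> (1/4)*k + (cnt - k) >= 2)) must hold; in canonical form it is (1/4)*cnt + 2*k <= -8 ==> ((cnt + 3*k < 4 ==> k <= -5) && (3*cnt < 3 <==> cnt >= (3/4)*k + 2)).
Before k := 3*k: (1/4)*cnt + 6*k <= -8 ==> ((cnt + 9*k < 4 ==> 3*k <= -5) && (3*cnt < 3 <==> cnt >= (9/4)*k + 2))
Before k := k + cnt: (25/4)*cnt + 6*k <= -8 ==> ((10*cnt + 9*k < 4 ==> 3*cnt + 3*k <= -5) && (3*cnt < 3 <==> (5/4)*cnt + (9/4)*k <= -2))
Before havoc cnt: forall cnt_1. ((25/4)*cnt_1 + 6*k <= -8 ==> ((10*cnt_1 + 9*k < 4 ==> 3*cnt_1 + 3*k <= -5) && (3*cnt_1 < 3 <==> (5/4)*cnt_1 + (9/4)*k <= -2)))
Before k := 3*cnt + 3*cnt + 6: forall cnt_1. (36*cnt + (25/4)*cnt_1 <= -44 ==> ((54*cnt + 10*cnt_1 < -50 ==> 18*cnt + 3*cnt_1 <= -23) && (3*cnt_1 < 3 <==> (27/2)*cnt + (5/4)*cnt_1 <= -31/2)))
Before assert 3*k - 9 > -8 ==> k + k - 7 <= -1: (3*k > 1 ==> 2*k <= 6) && (forall cnt_1. (36*cnt + (25/4)*cnt_1 <= -44 ==> ((54*cnt + 10*cnt_1 < -50 ==> 18*cnt + 3*cnt_1 <= -23) && (3*cnt_1 < 3 <==> (27/2)*cnt + (5/4)*cnt_1 <= -31/2))))
Answer: WP = (3*k > 1 ==> 2*k <= 6) && (forall cnt_1. (36*cnt + (25/4)*cnt_1 <= -44 ==> ((54*cnt + 10*cnt_1 < -50 ==> 18*cnt + 3*cnt_1 <= -23) && (3*cnt_1 < 3 <==> (27/2)*cnt + (5/4)*cnt_1 <= -31/2))))


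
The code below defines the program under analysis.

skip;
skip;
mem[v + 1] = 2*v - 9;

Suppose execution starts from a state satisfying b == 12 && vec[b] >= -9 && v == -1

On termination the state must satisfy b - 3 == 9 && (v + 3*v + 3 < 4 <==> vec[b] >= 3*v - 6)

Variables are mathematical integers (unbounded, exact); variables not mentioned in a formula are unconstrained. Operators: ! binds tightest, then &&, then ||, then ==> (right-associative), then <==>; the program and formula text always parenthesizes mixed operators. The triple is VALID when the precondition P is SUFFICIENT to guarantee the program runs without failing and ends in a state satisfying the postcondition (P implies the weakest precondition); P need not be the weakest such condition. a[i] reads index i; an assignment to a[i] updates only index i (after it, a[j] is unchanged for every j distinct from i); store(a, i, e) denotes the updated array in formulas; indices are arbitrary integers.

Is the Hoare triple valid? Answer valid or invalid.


Working backward. After the program, the postcondition b - 3 == 9 && (v + 3*v + 3 < 4 <==> vec[b] >= 3*v - 6) must hold; in canonical form it is b == 12 && (4*v < 1 <==> vec[b] >= 3*v - 6).
Before mem[v + 1] := 2*v - 9: b == 12 && (4*v < 1 <==> vec[b] >= 3*v - 6)
Before skip: b == 12 && (4*v < 1 <==> vec[b] >= 3*v - 6)
Before skip: b == 12 && (4*v < 1 <==> vec[b] >= 3*v - 6)
The weakest precondition is b == 12 && (4*v < 1 <==> vec[b] >= 3*v - 6).
Check whether b == 12 && vec[b] >= -9 && v == -1 implies it.
Every state satisfying the precondition satisfies the weakest precondition: the implication holds.
Answer: valid


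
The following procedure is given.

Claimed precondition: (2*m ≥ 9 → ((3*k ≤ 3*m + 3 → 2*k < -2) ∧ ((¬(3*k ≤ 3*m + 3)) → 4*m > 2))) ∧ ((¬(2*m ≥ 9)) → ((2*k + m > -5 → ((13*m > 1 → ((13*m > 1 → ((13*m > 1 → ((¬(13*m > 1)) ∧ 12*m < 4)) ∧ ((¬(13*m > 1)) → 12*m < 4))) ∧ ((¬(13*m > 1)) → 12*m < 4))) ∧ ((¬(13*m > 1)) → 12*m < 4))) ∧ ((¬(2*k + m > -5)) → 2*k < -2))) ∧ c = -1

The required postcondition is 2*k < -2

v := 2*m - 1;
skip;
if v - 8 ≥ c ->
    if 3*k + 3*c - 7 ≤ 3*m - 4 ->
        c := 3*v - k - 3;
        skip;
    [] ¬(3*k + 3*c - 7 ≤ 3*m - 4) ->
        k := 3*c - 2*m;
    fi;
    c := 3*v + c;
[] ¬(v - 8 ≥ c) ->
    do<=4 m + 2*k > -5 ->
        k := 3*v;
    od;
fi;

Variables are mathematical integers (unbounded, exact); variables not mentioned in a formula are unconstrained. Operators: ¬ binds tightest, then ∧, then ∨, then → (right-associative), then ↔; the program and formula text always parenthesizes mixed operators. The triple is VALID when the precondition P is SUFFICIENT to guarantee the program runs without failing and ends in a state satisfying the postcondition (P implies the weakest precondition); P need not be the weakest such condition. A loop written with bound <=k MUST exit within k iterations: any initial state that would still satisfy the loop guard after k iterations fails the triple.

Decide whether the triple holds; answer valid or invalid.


Working backward. After the program, 2*k < -2 must hold.
Then branch requires (3*c + 3*k ≤ 3*m + 3 → 2*k < -2) ∧ ((¬(3*c + 3*k ≤ 3*m + 3)) → 6*c < 4*m - 2); else branch requires (2*k + m > -5 → ((m + 6*v > -5 → ((m + 6*v > -5 → ((m + 6*v > -5 → ((¬(m + 6*v > -5)) ∧ 6*v < -2)) ∧ ((¬(m + 6*v > -5)) → 6*v < -2))) ∧ ((¬(m + 6*v > -5)) → 6*v < -2))) ∧ ((¬(m + 6*v > -5)) → 6*v < -2))) ∧ ((¬(2*k + m > -5)) → 2*k < -2).
Before the if: (v ≥ c + 8 → ((3*c + 3*k ≤ 3*m + 3 → 2*k < -2) ∧ ((¬(3*c + 3*k ≤ 3*m + 3)) → 6*c < 4*m - 2))) ∧ ((¬(v ≥ c + 8)) → ((2*k + m > -5 → ((m + 6*v > -5 → ((m + 6*v > -5 → ((m + 6*v > -5 → ((¬(m + 6*v > -5)) ∧ 6*v < -2)) ∧ ((¬(m + 6*v > -5)) → 6*v < -2))) ∧ ((¬(m + 6*v > -5)) → 6*v < -2))) ∧ ((¬(m + 6*v > -5)) → 6*v < -2))) ∧ ((¬(2*k + m > -5)) → 2*k < -2)))
Before skip: (v ≥ c + 8 → ((3*c + 3*k ≤ 3*m + 3 → 2*k < -2) ∧ ((¬(3*c + 3*k ≤ 3*m + 3)) → 6*c < 4*m - 2))) ∧ ((¬(v ≥ c + 8)) → ((2*k + m > -5 → ((m + 6*v > -5 → ((m + 6*v > -5 → ((m + 6*v > -5 → ((¬(m + 6*v > -5)) ∧ 6*v < -2)) ∧ ((¬(m + 6*v > -5)) → 6*v < -2))) ∧ ((¬(m + 6*v > -5)) → 6*v < -2))) ∧ ((¬(m + 6*v > -5)) → 6*v < -2))) ∧ ((¬(2*k + m > -5)) → 2*k < -2)))
Before v := 2*m - 1: (2*m ≥ c + 9 → ((3*c + 3*k ≤ 3*m + 3 → 2*k < -2) ∧ ((¬(3*c + 3*k ≤ 3*m + 3)) → 6*c < 4*m - 2))) ∧ ((¬(2*m ≥ c + 9)) → ((2*k + m > -5 → ((13*m > 1 → ((13*m > 1 → ((13*m > 1 → ((¬(13*m > 1)) ∧ 12*m < 4)) ∧ ((¬(13*m > 1)) → 12*m < 4))) ∧ ((¬(13*m > 1)) → 12*m < 4))) ∧ ((¬(13*m > 1)) → 12*m < 4))) ∧ ((¬(2*k + m > -5)) → 2*k < -2)))
The weakest precondition is (2*m ≥ c + 9 → ((3*c + 3*k ≤ 3*m + 3 → 2*k < -2) ∧ ((¬(3*c + 3*k ≤ 3*m + 3)) → 6*c < 4*m - 2))) ∧ ((¬(2*m ≥ c + 9)) → ((2*k + m > -5 → ((13*m > 1 → ((13*m > 1 → ((13*m > 1 → ((¬(13*m > 1)) ∧ 12*m < 4)) ∧ ((¬(13*m > 1)) → 12*m < 4))) ∧ ((¬(13*m > 1)) → 12*m < 4))) ∧ ((¬(13*m > 1)) → 12*m < 4))) ∧ ((¬(2*k + m > -5)) → 2*k < -2))).
Check whether (2*m ≥ 9 → ((3*k ≤ 3*m + 3 → 2*k < -2) ∧ ((¬(3*k ≤ 3*m + 3)) → 4*m > 2))) ∧ ((¬(2*m ≥ 9)) → ((2*k + m > -5 → ((13*m > 1 → ((13*m > 1 → ((13*m > 1 → ((¬(13*m > 1)) ∧ 12*m < 4)) ∧ ((¬(13*m > 1)) → 12*m < 4))) ∧ ((¬(13*m > 1)) → 12*m < 4))) ∧ ((¬(13*m > 1)) → 12*m < 4))) ∧ ((¬(2*k + m > -5)) → 2*k < -2))) ∧ c = -1 implies it.
Countermodel: at the initial state c = -1, k = 7, m = 5, the precondition holds but the weakest precondition fails.
Answer: invalid


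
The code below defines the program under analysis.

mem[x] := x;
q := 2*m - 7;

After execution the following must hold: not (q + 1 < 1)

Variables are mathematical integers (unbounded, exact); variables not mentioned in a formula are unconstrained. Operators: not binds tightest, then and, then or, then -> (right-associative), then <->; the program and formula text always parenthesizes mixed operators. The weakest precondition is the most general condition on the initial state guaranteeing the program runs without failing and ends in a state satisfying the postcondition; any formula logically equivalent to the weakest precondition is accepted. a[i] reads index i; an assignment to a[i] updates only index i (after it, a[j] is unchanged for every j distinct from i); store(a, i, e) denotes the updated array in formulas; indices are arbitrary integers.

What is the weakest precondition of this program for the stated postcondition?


Working backward. After the program, the postcondition not (q + 1 < 1) must hold; in canonical form it is not (q < 0).
Before q := 2*m - 7: not (2*m < 7)
Before mem[x] := x: not (2*m < 7)
Answer: WP = not (2*m < 7)


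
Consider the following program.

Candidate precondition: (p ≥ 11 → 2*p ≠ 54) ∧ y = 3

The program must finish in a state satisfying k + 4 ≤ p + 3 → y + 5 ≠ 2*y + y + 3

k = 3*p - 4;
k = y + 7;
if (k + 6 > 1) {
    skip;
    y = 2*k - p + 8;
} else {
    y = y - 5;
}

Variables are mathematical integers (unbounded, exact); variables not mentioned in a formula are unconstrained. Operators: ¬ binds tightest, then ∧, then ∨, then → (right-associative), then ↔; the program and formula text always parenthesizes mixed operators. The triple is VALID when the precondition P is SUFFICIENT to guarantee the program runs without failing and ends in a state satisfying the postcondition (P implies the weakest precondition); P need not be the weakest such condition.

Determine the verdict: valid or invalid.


Working backward. After the program, the postcondition k + 4 ≤ p + 3 → y + 5 ≠ 2*y + y + 3 must hold; in canonical form it is k ≤ p - 1 → 2*y ≠ 2.
Then branch requires k ≤ p - 1 → 4*k ≠ 2*p - 14; else branch requires k ≤ p - 1 → 2*y ≠ 12.
Before the if: (k > -5 → (k ≤ p - 1 → 4*k ≠ 2*p - 14)) ∧ ((¬(k > -5)) → (k ≤ p - 1 → 2*y ≠ 12))
Before k := y + 7: (y > -12 → (y ≤ p - 8 → 4*y ≠ 2*p - 42)) ∧ ((¬(y > -12)) → (y ≤ p - 8 → 2*y ≠ 12))
Before k := 3*p - 4: (y > -12 → (y ≤ p - 8 → 4*y ≠ 2*p - 42)) ∧ ((¬(y > -12)) → (y ≤ p - 8 → 2*y ≠ 12))
The weakest precondition is (y > -12 → (y ≤ p - 8 → 4*y ≠ 2*p - 42)) ∧ ((¬(y > -12)) → (y ≤ p - 8 → 2*y ≠ 12)).
Check whether (p ≥ 11 → 2*p ≠ 54) ∧ y = 3 implies it.
Every state satisfying the precondition satisfies the weakest precondition: the implication holds.
Answer: valid


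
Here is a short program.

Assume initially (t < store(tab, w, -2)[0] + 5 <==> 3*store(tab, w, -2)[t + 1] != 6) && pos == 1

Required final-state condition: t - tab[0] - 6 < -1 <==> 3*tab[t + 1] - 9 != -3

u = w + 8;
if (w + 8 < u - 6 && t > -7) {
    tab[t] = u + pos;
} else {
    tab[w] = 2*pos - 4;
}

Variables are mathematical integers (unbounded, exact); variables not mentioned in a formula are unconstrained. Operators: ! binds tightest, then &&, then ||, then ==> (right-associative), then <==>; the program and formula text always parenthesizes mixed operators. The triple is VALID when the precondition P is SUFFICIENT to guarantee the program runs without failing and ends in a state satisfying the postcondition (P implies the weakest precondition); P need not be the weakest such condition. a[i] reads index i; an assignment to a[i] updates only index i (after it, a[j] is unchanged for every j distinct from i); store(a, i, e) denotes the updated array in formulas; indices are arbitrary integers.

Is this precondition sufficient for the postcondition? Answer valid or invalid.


Working backward. After the program, the postcondition t - tab[0] - 6 < -1 <==> 3*tab[t + 1] - 9 != -3 must hold; in canonical form it is t < tab[0] + 5 <==> 3*tab[t + 1] != 6.
Then branch requires t < store(tab, t, pos + u)[0] + 5 <==> 3*store(tab, t, pos + u)[t + 1] != 6; else branch requires t < store(tab, w, 2*pos - 4)[0] + 5 <==> 3*store(tab, w, 2*pos - 4)[t + 1] != 6.
Before the if: ((w < u - 14 && t > -7) ==> (t < store(tab, t, pos + u)[0] + 5 <==> 3*store(tab, t, pos + u)[t + 1] != 6)) && ((!(w < u - 14 && t > -7)) ==> (t < store(tab, w, 2*pos - 4)[0] + 5 <==> 3*store(tab, w, 2*pos - 4)[t + 1] != 6))
Before u := w + 8: t < store(tab, w, 2*pos - 4)[0] + 5 <==> 3*store(tab, w, 2*pos - 4)[t + 1] != 6
The weakest precondition is t < store(tab, w, 2*pos - 4)[0] + 5 <==> 3*store(tab, w, 2*pos - 4)[t + 1] != 6.
Check whether (t < store(tab, w, -2)[0] + 5 <==> 3*store(tab, w, -2)[t + 1] != 6) && pos == 1 implies it.
Every state satisfying the precondition satisfies the weakest precondition: the implication holds.
Answer: valid


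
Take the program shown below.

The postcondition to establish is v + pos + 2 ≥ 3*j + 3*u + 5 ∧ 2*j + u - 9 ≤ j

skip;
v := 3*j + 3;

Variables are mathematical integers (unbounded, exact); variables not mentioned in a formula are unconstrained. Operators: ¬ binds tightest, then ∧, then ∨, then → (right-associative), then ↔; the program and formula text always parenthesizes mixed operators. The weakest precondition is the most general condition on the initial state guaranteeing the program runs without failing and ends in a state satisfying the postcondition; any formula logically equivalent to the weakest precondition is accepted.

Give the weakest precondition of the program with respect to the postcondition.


Working backward. After the program, the postcondition v + pos + 2 ≥ 3*j + 3*u + 5 ∧ 2*j + u - 9 ≤ j must hold; in canonical form it is pos + v ≥ 3*j + 3*u + 3 ∧ j + u ≤ 9.
Before v := 3*j + 3: pos ≥ 3*u ∧ j + u ≤ 9
Before skip: pos ≥ 3*u ∧ j + u ≤ 9
Answer: WP = pos ≥ 3*u ∧ j + u ≤ 9


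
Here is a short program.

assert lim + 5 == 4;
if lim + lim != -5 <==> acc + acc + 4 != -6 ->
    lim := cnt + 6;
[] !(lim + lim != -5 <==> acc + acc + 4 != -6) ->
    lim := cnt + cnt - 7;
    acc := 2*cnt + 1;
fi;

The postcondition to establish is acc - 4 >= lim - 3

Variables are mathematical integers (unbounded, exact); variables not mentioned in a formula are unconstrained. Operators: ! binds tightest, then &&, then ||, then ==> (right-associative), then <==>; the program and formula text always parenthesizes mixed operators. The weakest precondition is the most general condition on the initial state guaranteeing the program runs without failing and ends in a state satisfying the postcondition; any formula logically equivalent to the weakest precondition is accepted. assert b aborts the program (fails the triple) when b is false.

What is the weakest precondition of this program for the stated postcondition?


Working backward. After the program, the postcondition acc - 4 >= lim - 3 must hold; in canonical form it is acc >= lim + 1.
Then branch requires acc >= cnt + 7; else branch requires true.
Before the if: (2*lim != -5 <==> 2*acc != -10) ==> acc >= cnt + 7
Before assert lim + 5 == 4: lim == -1 && ((2*lim != -5 <==> 2*acc != -10) ==> acc >= cnt + 7)
Answer: WP = lim == -1 && ((2*lim != -5 <==> 2*acc != -10) ==> acc >= cnt + 7)


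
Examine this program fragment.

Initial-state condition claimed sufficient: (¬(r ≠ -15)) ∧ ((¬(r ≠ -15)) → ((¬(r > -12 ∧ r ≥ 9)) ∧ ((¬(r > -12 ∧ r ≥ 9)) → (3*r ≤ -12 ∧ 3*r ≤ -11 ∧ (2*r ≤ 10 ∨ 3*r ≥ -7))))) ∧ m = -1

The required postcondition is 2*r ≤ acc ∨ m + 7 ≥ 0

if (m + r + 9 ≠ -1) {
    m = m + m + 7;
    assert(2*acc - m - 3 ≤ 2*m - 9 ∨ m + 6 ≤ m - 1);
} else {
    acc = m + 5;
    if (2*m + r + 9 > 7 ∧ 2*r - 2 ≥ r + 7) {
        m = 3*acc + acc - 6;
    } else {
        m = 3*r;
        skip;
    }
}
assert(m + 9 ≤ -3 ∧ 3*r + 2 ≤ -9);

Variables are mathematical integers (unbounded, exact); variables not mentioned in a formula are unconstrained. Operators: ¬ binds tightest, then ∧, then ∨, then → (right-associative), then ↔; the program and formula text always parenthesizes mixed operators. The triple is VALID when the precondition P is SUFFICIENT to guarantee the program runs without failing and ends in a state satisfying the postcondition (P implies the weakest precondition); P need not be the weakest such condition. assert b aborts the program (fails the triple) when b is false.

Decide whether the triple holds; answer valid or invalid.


Working backward. After the program, the postcondition 2*r ≤ acc ∨ m + 7 ≥ 0 must hold; in canonical form it is 2*r ≤ acc ∨ m ≥ -7.
Before assert m + 9 ≤ -3 ∧ 3*r + 2 ≤ -9: m ≤ -12 ∧ 3*r ≤ -11 ∧ (2*r ≤ acc ∨ m ≥ -7)
Then branch requires 2*acc ≤ 6*m + 15 ∧ 2*m ≤ -19 ∧ 3*r ≤ -11 ∧ (2*r ≤ acc ∨ 2*m ≥ -14); else branch requires ((2*m + r > -2 ∧ r ≥ 9) → (4*m ≤ -26 ∧ 3*r ≤ -11 ∧ (2*r ≤ m + 5 ∨ 4*m ≥ -21))) ∧ ((¬(2*m + r > -2 ∧ r ≥ 9)) → (3*r ≤ -12 ∧ 3*r ≤ -11 ∧ (2*r ≤ m + 5 ∨ 3*r ≥ -7))).
Before the if: (m + r ≠ -10 → (2*acc ≤ 6*m + 15 ∧ 2*m ≤ -19 ∧ 3*r ≤ -11 ∧ (2*r ≤ acc ∨ 2*m ≥ -14))) ∧ ((¬(m + r ≠ -10)) → (((2*m + r > -2 ∧ r ≥ 9) → (4*m ≤ -26 ∧ 3*r ≤ -11 ∧ (2*r ≤ m + 5 ∨ 4*m ≥ -21))) ∧ ((¬(2*m + r > -2 ∧ r ≥ 9)) → (3*r ≤ -12 ∧ 3*r ≤ -11 ∧ (2*r ≤ m + 5 ∨ 3*r ≥ -7)))))
The weakest precondition is (m + r ≠ -10 → (2*acc ≤ 6*m + 15 ∧ 2*m ≤ -19 ∧ 3*r ≤ -11 ∧ (2*r ≤ acc ∨ 2*m ≥ -14))) ∧ ((¬(m + r ≠ -10)) → (((2*m + r > -2 ∧ r ≥ 9) → (4*m ≤ -26 ∧ 3*r ≤ -11 ∧ (2*r ≤ m + 5 ∨ 4*m ≥ -21))) ∧ ((¬(2*m + r > -2 ∧ r ≥ 9)) → (3*r ≤ -12 ∧ 3*r ≤ -11 ∧ (2*r ≤ m + 5 ∨ 3*r ≥ -7))))).
Check whether (¬(r ≠ -15)) ∧ ((¬(r ≠ -15)) → ((¬(r > -12 ∧ r ≥ 9)) ∧ ((¬(r > -12 ∧ r ≥ 9)) → (3*r ≤ -12 ∧ 3*r ≤ -11 ∧ (2*r ≤ 10 ∨ 3*r ≥ -7))))) ∧ m = -1 implies it.
Countermodel: at the initial state acc = 0, m = -1, r = -15, the precondition holds but the weakest precondition fails.
Answer: invalid


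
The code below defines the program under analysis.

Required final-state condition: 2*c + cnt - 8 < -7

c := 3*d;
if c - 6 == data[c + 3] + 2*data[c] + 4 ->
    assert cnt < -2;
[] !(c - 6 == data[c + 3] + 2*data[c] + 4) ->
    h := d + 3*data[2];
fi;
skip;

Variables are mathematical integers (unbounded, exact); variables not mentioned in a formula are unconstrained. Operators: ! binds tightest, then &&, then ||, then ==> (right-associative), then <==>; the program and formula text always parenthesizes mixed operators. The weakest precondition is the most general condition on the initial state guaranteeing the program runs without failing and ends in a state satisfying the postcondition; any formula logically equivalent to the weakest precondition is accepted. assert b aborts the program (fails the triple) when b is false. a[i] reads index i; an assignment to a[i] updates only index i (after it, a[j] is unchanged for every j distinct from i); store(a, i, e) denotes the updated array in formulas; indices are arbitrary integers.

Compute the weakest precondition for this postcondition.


Working backward. After the program, the postcondition 2*c + cnt - 8 < -7 must hold; in canonical form it is 2*c + cnt < 1.
Before skip: 2*c + cnt < 1
Then branch requires cnt < -2 && 2*c + cnt < 1; else branch requires 2*c + cnt < 1.
Before the if: (c == data[c + 3] + 2*data[c] + 10 ==> (cnt < -2 && 2*c + cnt < 1)) && ((!(c == data[c + 3] + 2*data[c] + 10)) ==> 2*c + cnt < 1)
Before c := 3*d: (3*d == data[3*d + 3] + 2*data[3*d] + 10 ==> (cnt < -2 && cnt + 6*d < 1)) && ((!(3*d == data[3*d + 3] + 2*data[3*d] + 10)) ==> cnt + 6*d < 1)
Answer: WP = (3*d == data[3*d + 3] + 2*data[3*d] + 10 ==> (cnt < -2 && cnt + 6*d < 1)) && ((!(3*d == data[3*d + 3] + 2*data[3*d] + 10)) ==> cnt + 6*d < 1)


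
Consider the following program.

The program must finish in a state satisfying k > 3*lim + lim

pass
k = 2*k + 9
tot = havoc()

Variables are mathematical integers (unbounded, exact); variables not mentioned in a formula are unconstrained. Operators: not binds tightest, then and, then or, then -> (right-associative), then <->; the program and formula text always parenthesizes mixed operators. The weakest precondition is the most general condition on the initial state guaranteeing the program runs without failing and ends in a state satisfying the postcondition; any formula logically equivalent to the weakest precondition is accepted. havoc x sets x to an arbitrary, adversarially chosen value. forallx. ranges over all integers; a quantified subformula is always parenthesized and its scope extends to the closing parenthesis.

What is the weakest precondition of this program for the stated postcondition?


Working backward. After the program, the postcondition k > 3*lim + lim must hold; in canonical form it is k > 4*lim.
Before havoc tot: k > 4*lim
Before k := 2*k + 9: 2*k > 4*lim - 9
Before skip: 2*k > 4*lim - 9
Answer: WP = 2*k > 4*lim - 9


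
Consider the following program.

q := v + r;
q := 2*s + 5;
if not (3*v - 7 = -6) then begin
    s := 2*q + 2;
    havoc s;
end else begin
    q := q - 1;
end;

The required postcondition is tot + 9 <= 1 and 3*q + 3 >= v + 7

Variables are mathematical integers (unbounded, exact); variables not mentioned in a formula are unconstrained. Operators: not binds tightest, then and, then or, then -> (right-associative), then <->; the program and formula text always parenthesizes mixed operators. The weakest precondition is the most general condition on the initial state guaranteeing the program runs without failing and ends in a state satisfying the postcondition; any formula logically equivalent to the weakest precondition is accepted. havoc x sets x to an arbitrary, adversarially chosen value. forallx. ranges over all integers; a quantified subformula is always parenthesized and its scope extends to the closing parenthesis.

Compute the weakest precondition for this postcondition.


Working backward. After the program, the postcondition tot + 9 <= 1 and 3*q + 3 >= v + 7 must hold; in canonical form it is tot <= -8 and 3*q >= v + 4.
Then branch requires tot <= -8 and 3*q >= v + 4; else branch requires tot <= -8 and 3*q >= v + 7.
Before the if: ((not (3*v = 1)) -> (tot <= -8 and 3*q >= v + 4)) and (3*v = 1 -> (tot <= -8 and 3*q >= v + 7))
Before q := 2*s + 5: ((not (3*v = 1)) -> (tot <= -8 and 6*s >= v - 11)) and (3*v = 1 -> (tot <= -8 and 6*s >= v - 8))
Before q := v + r: ((not (3*v = 1)) -> (tot <= -8 and 6*s >= v - 11)) and (3*v = 1 -> (tot <= -8 and 6*s >= v - 8))
Answer: WP = ((not (3*v = 1)) -> (tot <= -8 and 6*s >= v - 11)) and (3*v = 1 -> (tot <= -8 and 6*s >= v - 8))


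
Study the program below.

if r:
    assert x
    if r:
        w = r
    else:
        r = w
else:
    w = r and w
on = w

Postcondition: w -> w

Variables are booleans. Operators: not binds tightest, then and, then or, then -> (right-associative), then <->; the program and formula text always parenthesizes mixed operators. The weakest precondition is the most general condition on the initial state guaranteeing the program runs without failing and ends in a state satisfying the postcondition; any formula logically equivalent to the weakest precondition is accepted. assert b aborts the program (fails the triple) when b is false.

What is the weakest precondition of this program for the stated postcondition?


Working backward. After the program, the postcondition w -> w must hold; in canonical form it is true.
Before on := w: true
Then branch requires x; else branch requires true.
Before the if: r -> x
Answer: WP = r -> x


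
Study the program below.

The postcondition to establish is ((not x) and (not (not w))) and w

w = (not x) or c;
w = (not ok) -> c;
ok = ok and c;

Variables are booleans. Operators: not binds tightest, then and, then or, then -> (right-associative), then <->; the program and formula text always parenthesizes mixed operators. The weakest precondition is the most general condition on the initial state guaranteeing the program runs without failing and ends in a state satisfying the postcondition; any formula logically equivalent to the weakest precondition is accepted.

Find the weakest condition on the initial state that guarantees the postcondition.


Working backward. After the program, the postcondition ((not x) and (not (not w))) and w must hold; in canonical form it is (not x) and w.
Before ok := ok and c: (not x) and w
Before w := (not ok) -> c: (not x) and ((not ok) -> c)
Before w := (not x) or c: (not x) and ((not ok) -> c)
Answer: WP = (not x) and ((not ok) -> c)


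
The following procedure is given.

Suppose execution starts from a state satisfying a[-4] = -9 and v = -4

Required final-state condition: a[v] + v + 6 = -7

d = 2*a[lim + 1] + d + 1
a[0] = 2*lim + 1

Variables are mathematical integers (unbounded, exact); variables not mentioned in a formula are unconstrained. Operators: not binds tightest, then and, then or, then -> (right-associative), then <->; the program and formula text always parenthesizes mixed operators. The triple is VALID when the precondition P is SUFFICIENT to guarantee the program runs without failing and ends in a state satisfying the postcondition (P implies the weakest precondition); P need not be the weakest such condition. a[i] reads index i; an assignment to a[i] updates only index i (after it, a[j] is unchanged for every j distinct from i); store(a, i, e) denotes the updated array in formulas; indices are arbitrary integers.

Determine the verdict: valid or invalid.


Working backward. After the program, the postcondition a[v] + v + 6 = -7 must hold; in canonical form it is a[v] + v = -13.
Before a[0] := 2*lim + 1: store(a, 0, 2*lim + 1)[v] + v = -13
Before d := 2*a[lim + 1] + d + 1: store(a, 0, 2*lim + 1)[v] + v = -13
The weakest precondition is store(a, 0, 2*lim + 1)[v] + v = -13.
Check whether a[-4] = -9 and v = -4 implies it.
Every state satisfying the precondition satisfies the weakest precondition: the implication holds.
Answer: valid


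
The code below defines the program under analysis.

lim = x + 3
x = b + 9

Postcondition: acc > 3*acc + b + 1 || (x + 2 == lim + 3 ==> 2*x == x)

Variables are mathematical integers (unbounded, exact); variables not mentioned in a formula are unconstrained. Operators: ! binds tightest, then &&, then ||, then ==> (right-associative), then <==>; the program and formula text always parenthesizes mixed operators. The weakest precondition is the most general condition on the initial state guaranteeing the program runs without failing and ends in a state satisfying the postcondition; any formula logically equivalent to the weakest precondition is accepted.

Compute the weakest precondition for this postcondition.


Working backward. After the program, the postcondition acc > 3*acc + b + 1 || (x + 2 == lim + 3 ==> 2*x == x) must hold; in canonical form it is 2*acc + b < -1 || (x == lim + 1 ==> x == 0).
Before x := b + 9: 2*acc + b < -1 || (b == lim - 8 ==> b == -9)
Before lim := x + 3: 2*acc + b < -1 || (b == x - 5 ==> b == -9)
Answer: WP = 2*acc + b < -1 || (b == x - 5 ==> b == -9)


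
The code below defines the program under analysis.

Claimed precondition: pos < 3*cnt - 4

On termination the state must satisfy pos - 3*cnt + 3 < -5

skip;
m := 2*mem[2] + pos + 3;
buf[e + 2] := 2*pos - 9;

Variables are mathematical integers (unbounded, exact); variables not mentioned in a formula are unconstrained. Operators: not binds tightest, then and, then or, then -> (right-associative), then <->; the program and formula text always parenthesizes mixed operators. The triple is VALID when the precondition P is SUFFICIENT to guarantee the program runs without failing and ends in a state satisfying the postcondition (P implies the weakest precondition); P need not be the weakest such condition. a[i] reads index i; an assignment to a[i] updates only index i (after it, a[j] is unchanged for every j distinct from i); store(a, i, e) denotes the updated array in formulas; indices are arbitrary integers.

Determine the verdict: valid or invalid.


Working backward. After the program, the postcondition pos - 3*cnt + 3 < -5 must hold; in canonical form it is pos < 3*cnt - 8.
Before buf[e + 2] := 2*pos - 9: pos < 3*cnt - 8
Before m := 2*mem[2] + pos + 3: pos < 3*cnt - 8
Before skip: pos < 3*cnt - 8
The weakest precondition is pos < 3*cnt - 8.
Check whether pos < 3*cnt - 4 implies it.
Countermodel: at the initial state cnt = 0, pos = -5, the precondition holds but the weakest precondition fails.
Answer: invalid


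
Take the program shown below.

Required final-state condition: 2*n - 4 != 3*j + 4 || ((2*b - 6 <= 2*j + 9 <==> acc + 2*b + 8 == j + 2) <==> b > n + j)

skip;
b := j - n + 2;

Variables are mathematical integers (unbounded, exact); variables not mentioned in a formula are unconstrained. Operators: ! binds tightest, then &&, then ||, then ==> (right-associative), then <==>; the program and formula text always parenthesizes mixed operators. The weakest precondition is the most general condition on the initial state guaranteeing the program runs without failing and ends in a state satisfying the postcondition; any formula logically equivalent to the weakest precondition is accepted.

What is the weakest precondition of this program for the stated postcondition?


Working backward. After the program, the postcondition 2*n - 4 != 3*j + 4 || ((2*b - 6 <= 2*j + 9 <==> acc + 2*b + 8 == j + 2) <==> b > n + j) must hold; in canonical form it is 2*n != 3*j + 8 || ((2*b <= 2*j + 15 <==> acc + 2*b == j - 6) <==> b > j + n).
Before b := j - n + 2: 2*n != 3*j + 8 || ((2*n >= -11 <==> acc + j == 2*n - 10) <==> 2*n < 2)
Before skip: 2*n != 3*j + 8 || ((2*n >= -11 <==> acc + j == 2*n - 10) <==> 2*n < 2)
Answer: WP = 2*n != 3*j + 8 || ((2*n >= -11 <==> acc + j == 2*n - 10) <==> 2*n < 2)


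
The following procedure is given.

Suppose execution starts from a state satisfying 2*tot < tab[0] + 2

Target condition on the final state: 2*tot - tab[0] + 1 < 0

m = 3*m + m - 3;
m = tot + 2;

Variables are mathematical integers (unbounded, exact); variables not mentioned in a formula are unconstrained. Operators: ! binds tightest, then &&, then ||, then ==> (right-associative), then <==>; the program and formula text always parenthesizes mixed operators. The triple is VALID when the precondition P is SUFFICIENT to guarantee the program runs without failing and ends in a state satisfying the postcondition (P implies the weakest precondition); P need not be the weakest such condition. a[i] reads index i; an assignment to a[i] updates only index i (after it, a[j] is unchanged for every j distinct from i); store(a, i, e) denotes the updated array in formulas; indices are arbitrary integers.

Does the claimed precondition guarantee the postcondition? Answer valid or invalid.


Working backward. After the program, the postcondition 2*tot - tab[0] + 1 < 0 must hold; in canonical form it is 2*tot < tab[0] - 1.
Before m := tot + 2: 2*tot < tab[0] - 1
Before m := 3*m + m - 3: 2*tot < tab[0] - 1
The weakest precondition is 2*tot < tab[0] - 1.
Check whether 2*tot < tab[0] + 2 implies it.
Countermodel: at the initial state tab = {[0] = 0, elsewhere 0}, tot = 0, the precondition holds but the weakest precondition fails.
Answer: invalid


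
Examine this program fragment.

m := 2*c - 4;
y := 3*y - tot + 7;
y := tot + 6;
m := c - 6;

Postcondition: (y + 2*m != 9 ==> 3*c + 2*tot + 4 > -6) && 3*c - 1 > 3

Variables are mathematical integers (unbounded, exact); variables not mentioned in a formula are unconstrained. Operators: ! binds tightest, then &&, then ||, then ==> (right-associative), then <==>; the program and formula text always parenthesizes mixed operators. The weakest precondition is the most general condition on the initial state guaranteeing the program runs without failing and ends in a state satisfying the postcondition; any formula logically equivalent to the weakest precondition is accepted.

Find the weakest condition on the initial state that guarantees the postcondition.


Working backward. After the program, the postcondition (y + 2*m != 9 ==> 3*c + 2*tot + 4 > -6) && 3*c - 1 > 3 must hold; in canonical form it is (2*m + y != 9 ==> 3*c + 2*tot > -10) && 3*c > 4.
Before m := c - 6: (2*c + y != 21 ==> 3*c + 2*tot > -10) && 3*c > 4
Before y := tot + 6: (2*c + tot != 15 ==> 3*c + 2*tot > -10) && 3*c > 4
Before y := 3*y - tot + 7: (2*c + tot != 15 ==> 3*c + 2*tot > -10) && 3*c > 4
Before m := 2*c - 4: (2*c + tot != 15 ==> 3*c + 2*tot > -10) && 3*c > 4
Answer: WP = (2*c + tot != 15 ==> 3*c + 2*tot > -10) && 3*c > 4
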